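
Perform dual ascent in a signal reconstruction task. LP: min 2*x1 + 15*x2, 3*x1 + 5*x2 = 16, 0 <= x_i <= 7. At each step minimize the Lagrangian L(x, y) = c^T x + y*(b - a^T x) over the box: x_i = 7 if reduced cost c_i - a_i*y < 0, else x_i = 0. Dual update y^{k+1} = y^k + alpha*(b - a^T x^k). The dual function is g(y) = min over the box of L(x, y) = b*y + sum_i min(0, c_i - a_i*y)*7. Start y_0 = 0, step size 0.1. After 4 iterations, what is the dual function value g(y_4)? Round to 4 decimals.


Dual ascent for LP: min 2*x1 + 15*x2, 3*x1 + 5*x2 = 16, 0 <= x_i <= 7
Step 1: y^k = 0.0, reduced costs: (2.0, 15.0)
  x^k = (0.0, 0.0), subgradient = b - a^T x = 16.0
  y^{k+1} = 0.0 + 0.1*16.0 = 1.6
Step 2: y^k = 1.6, reduced costs: (-2.8, 7.0)
  x^k = (7.0, 0.0), subgradient = b - a^T x = -5.0
  y^{k+1} = 1.6 + 0.1*-5.0 = 1.1
Step 3: y^k = 1.1, reduced costs: (-1.3, 9.5)
  x^k = (7.0, 0.0), subgradient = b - a^T x = -5.0
  y^{k+1} = 1.1 + 0.1*-5.0 = 0.6
Step 4: y^k = 0.6, reduced costs: (0.2, 12.0)
  x^k = (0.0, 0.0), subgradient = b - a^T x = 16.0
  y^{k+1} = 0.6 + 0.1*16.0 = 2.2
Dual objective at y_4 = 2.2: reduced costs (-4.6, 4.0), box minimizer x = (7.0, 0.0)
g(y_4) = b*y + (c1 - a1*y)*x1 + (c2 - a2*y)*x2 = 16*2.2 + (-4.6)*7.0 + 4.0*0.0 = 35.2 - 32.2 + 0.0 = 3.0


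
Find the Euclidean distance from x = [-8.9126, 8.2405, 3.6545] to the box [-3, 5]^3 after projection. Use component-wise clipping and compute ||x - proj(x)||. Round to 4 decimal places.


Project each component onto [-3, 5].
clip(-8.9126) = -3.0, clip(8.2405) = 5.0, clip(3.6545) = 3.6545
Projection = [-3.0, 5.0, 3.6545]
Squared diffs: [34.9588, 10.5008, 0.0]
Distance = sqrt(45.4596) = 6.7424


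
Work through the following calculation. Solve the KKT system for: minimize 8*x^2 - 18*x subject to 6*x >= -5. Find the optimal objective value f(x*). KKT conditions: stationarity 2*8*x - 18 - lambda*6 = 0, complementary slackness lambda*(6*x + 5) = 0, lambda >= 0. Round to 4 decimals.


Step 1: Try lambda = 0 (constraint inactive).
Stationarity: 2*8*x - 18 = 0
x* = 18/(2*8) = 1.125
Check constraint: 6*1.125 = 6.75 >= -5 -- satisfied.
Step 2: Compute optimal value.
f(x*) = 8*1.125^2 - 18*1.125 = -10.125


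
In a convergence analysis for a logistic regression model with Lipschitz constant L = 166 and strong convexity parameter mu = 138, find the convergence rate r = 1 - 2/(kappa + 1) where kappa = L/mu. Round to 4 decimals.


Step 1: Compute the condition number.
kappa = L/mu = 166/138 = 1.2029
Step 2: Compute the convergence rate.
r = 1 - 2/(kappa + 1) = 1 - 2*mu/(L + mu) = (L - mu)/(L + mu) = 28/304 = 0.0921


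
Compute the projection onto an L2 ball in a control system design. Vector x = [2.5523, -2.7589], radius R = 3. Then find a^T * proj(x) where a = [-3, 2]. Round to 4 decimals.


Step 1: Compute ||x|| (intermediates to 6 decimals).
||x|| = sqrt(2.5523^2 + (-2.7589)^2) = 3.758426
Step 2: Project.
Since ||x|| > R, scale = R/||x|| = 3/3.758426 = 0.798206, proj(x) = scale * x
proj(x) = [2.037261, -2.202171]
Step 3: Dot product.
a^T * proj(x) = -3*2.037261 + 2*(-2.202171) = -10.5161


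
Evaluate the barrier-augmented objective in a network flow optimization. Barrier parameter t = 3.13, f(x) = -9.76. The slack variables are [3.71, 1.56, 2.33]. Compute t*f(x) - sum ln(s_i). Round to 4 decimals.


Step 1: Compute log-barrier.
ln values: [1.311, 0.4447, 0.8459]
phi = -(1.311 + 0.4447 + 0.8459) = -2.6016
Step 2: Compute augmented objective.
t*f(x) = 3.13*-9.76 = -30.5488
Total = -30.5488 - 2.6016 = -33.1504


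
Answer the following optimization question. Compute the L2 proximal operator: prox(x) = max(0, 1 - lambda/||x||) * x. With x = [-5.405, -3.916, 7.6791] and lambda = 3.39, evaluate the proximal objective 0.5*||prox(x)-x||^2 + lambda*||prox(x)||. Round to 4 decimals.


Step 1: Compute ||x||.
||x|| = 10.1744
Step 2: Compute scaling factor.
scale = max(0, 1 - 3.39/10.1744) = 0.6668
Step 3: prox(x) = [-3.6041, -2.6112, 5.1205]
||prox(x)|| = 6.7844
Step 4: Proximal objective.
0.5*||prox-x||^2 = 5.7461
lambda*||prox|| = 22.9991
Total = 28.745


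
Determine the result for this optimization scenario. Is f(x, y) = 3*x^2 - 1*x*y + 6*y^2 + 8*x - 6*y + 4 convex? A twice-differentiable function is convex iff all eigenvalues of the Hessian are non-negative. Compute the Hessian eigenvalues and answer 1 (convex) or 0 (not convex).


The Hessian of f(x,y) = 3*x^2 - 1*x*y + 6*y^2 + 8*x - 6*y + 4 is:
H = [[6, -1], [-1, 12]]
Trace = 6 + 12 = 18
Determinant = 6*12 - (-1)^2 = 71
Discriminant = (18)^2 - 4*71 = 40.0
Eigenvalues: lambda_1 = 5.8377, lambda_2 = 12.1623
The function is convex.

1


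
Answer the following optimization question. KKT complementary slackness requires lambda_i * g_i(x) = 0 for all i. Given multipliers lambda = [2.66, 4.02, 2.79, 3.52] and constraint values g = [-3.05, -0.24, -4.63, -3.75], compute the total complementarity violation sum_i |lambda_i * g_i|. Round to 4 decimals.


KKT complementary slackness check:
lambda_1 * g_1 = 2.66 * -3.05 = -8.113
lambda_2 * g_2 = 4.02 * -0.24 = -0.9648
lambda_3 * g_3 = 2.79 * -4.63 = -12.9177
lambda_4 * g_4 = 3.52 * -3.75 = -13.2
Total violation = 8.113 + 0.9648 + 12.9177 + 13.2 = 35.1955


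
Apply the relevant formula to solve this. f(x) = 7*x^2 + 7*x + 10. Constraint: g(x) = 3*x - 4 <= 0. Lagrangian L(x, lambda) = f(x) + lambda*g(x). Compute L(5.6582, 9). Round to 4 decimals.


Step 1: Evaluate f(x).
f(5.6582) = 7*5.6582^2 + 7*5.6582 + 10 = 273.714
Step 2: Evaluate g(x).
g(5.6582) = 3*5.6582 - 4 = 12.9746
Step 3: Compute Lagrangian.
L = 273.714 + 9*12.9746 = 390.4854


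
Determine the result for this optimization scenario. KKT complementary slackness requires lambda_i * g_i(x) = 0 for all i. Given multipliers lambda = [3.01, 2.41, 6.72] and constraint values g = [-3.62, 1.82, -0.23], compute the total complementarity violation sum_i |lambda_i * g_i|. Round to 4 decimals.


KKT complementary slackness check:
lambda_1 * g_1 = 3.01 * -3.62 = -10.8962
lambda_2 * g_2 = 2.41 * 1.82 = 4.3862
lambda_3 * g_3 = 6.72 * -0.23 = -1.5456
Total violation = 10.8962 + 4.3862 + 1.5456 = 16.828


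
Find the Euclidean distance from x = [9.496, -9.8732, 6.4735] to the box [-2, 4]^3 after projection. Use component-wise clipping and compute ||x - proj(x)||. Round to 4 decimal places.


Project each component onto [-2, 4].
clip(9.496) = 4.0, clip(-9.8732) = -2.0, clip(6.4735) = 4.0
Projection = [4.0, -2.0, 4.0]
Squared diffs: [30.206, 61.9873, 6.1182]
Distance = sqrt(98.3115) = 9.9152


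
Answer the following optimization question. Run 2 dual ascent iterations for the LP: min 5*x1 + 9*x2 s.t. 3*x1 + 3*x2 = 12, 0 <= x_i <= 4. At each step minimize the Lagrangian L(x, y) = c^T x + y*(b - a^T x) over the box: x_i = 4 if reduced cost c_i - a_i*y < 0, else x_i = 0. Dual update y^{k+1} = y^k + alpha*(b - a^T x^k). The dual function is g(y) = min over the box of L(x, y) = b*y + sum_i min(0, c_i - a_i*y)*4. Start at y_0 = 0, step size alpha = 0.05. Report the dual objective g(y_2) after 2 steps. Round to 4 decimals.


Dual ascent for LP: min 5*x1 + 9*x2, 3*x1 + 3*x2 = 12, 0 <= x_i <= 4
Step 1: y^k = 0.0, reduced costs: (5.0, 9.0)
  x^k = (0.0, 0.0), subgradient = b - a^T x = 12.0
  y^{k+1} = 0.0 + 0.05*12.0 = 0.6
Step 2: y^k = 0.6, reduced costs: (3.2, 7.2)
  x^k = (0.0, 0.0), subgradient = b - a^T x = 12.0
  y^{k+1} = 0.6 + 0.05*12.0 = 1.2
Dual objective at y_2 = 1.2: reduced costs (1.4, 5.4), box minimizer x = (0.0, 0.0)
g(y_2) = b*y + (c1 - a1*y)*x1 + (c2 - a2*y)*x2 = 12*1.2 + 1.4*0.0 + 5.4*0.0 = 14.4 + 0.0 + 0.0 = 14.4


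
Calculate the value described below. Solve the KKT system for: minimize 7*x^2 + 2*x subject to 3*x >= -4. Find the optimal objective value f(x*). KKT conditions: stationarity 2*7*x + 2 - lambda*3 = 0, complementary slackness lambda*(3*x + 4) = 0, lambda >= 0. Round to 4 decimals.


Step 1: Try lambda = 0 (constraint inactive).
Stationarity: 2*7*x + 2 = 0
x* = -2/(2*7) = -1/7 = -0.1429 (rounded; the exact value -1/7 is used below)
Check constraint: 3*-0.1429 = -0.4287 >= -4 -- satisfied.
Step 2: Compute optimal value.
f(x*) = 7*(-1/7)^2 + 2*(-1/7) = -0.1429


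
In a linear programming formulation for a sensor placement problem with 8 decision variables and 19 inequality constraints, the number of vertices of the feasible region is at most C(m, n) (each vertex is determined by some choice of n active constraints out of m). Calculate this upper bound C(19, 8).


Each vertex corresponds to some choice of n active constraints out of m, so the number of vertices is at most C(m, n) = m! / (n!(m-n)!).
m = 19, n = 8
Numerator: 19 * 18 * 17 * 16 * 15 * 14 * 13 * 12
Denominator: 8! = 40320
C(19, 8) = 75582


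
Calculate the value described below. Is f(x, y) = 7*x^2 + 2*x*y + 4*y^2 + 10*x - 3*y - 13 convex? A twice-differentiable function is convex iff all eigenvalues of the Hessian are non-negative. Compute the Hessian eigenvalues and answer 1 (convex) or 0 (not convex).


The Hessian of f(x,y) = 7*x^2 + 2*x*y + 4*y^2 + 10*x - 3*y - 13 is:
H = [[14, 2], [2, 8]]
Trace = 14 + 8 = 22
Determinant = 14*8 - (2)^2 = 108
Discriminant = (22)^2 - 4*108 = 52.0
Eigenvalues: lambda_1 = 7.3944, lambda_2 = 14.6056
The function is convex.

1


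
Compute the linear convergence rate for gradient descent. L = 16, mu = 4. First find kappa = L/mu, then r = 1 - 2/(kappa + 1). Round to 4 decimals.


Step 1: Compute the condition number.
kappa = L/mu = 16/4 = 4.0
Step 2: Compute the convergence rate.
r = 1 - 2/(kappa + 1) = 1 - 2*mu/(L + mu) = (L - mu)/(L + mu) = 12/20 = 0.6


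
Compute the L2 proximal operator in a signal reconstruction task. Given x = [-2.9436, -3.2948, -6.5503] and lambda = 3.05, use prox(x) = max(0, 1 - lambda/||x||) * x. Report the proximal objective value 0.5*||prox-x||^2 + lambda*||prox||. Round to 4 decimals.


Step 1: Compute ||x||.
||x|| = 7.9011
Step 2: Compute scaling factor.
scale = max(0, 1 - 3.05/7.9011) = 0.614
Step 3: prox(x) = [-1.8073, -2.0229, -4.0217]
||prox(x)|| = 4.8511
Step 4: Proximal objective.
0.5*||prox-x||^2 = 4.6513
lambda*||prox|| = 14.7959
Total = 19.447


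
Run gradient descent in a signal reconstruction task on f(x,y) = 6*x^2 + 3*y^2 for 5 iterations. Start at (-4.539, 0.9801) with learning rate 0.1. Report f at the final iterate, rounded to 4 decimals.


Gradient descent on f(x,y) = 6*x^2 + 3*y^2.
Starting point: (-4.539, 0.9801), alpha = 0.1
Step 1: grad_x = 2*6*-4.539 = -54.468, grad_y = 2*3*0.9801 = 5.8806
  x_1 = -4.539 - 0.1*-54.468 = 0.9078
  y_1 = 0.9801 - 0.1*5.8806 = 0.392
Step 2: grad_x = 2*6*0.9078 = 10.8936, grad_y = 2*3*0.392 = 2.3522
  x_2 = 0.9078 - 0.1*10.8936 = -0.1816
  y_2 = 0.392 - 0.1*2.3522 = 0.1568
Step 3: grad_x = 2*6*-0.1816 = -2.1787, grad_y = 2*3*0.1568 = 0.9409
  x_3 = -0.1816 - 0.1*-2.1787 = 0.0363
  y_3 = 0.1568 - 0.1*0.9409 = 0.0627
Step 4: grad_x = 2*6*0.0363 = 0.4357, grad_y = 2*3*0.0627 = 0.3764
  x_4 = 0.0363 - 0.1*0.4357 = -0.0073
  y_4 = 0.0627 - 0.1*0.3764 = 0.0251
Step 5: grad_x = 2*6*-0.0073 = -0.0871, grad_y = 2*3*0.0251 = 0.1505
  x_5 = -0.0073 - 0.1*-0.0871 = 0.0015
  y_5 = 0.0251 - 0.1*0.1505 = 0.01
f(0.0015, 0.01) = 6*0.0015^2 + 3*0.01^2 = 0.0003


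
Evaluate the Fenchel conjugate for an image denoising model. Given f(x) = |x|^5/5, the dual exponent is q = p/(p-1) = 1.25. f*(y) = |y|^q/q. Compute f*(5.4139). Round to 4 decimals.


The conjugate exponent q satisfies 1/p + 1/q = 1.
p = 5, so q = 5/(5 - 1) = 1.25
|y|^q = 5.4139^1.25 = 8.2582
f*(5.4139) = 8.2582 / 1.25 = 6.6066


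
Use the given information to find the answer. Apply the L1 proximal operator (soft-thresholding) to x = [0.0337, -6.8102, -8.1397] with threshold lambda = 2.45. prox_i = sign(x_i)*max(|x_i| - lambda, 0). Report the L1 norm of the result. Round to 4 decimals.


Soft-thresholding with lambda = 2.45:
prox(0.0337) = sign(0.0337)*max(|0.0337| - 2.45, 0) = 0.0
prox(-6.8102) = sign(-6.8102)*max(|-6.8102| - 2.45, 0) = -4.3602
prox(-8.1397) = sign(-8.1397)*max(|-8.1397| - 2.45, 0) = -5.6897
prox(x) = [0.0, -4.3602, -5.6897]
||prox(x)||_1 = 0.0 + 4.3602 + 5.6897 = 10.0499


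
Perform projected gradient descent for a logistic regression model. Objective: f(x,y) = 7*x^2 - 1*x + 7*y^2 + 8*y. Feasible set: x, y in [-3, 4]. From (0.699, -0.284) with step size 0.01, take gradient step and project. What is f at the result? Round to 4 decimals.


Step 1: Compute gradient at (0.699, -0.284).
grad_x = 2*7*0.699 - 1 = 8.786
grad_y = 2*7*-0.284 + 8 = 4.024
Step 2: Gradient step.
x_raw = 0.699 - 0.01*8.786 = 0.6111
y_raw = -0.284 - 0.01*4.024 = -0.3242
Step 3: Project onto [-3, 4].
x_proj = clip(0.6111) = 0.6111
y_proj = clip(-0.3242) = -0.3242
Step 4: Evaluate f.
f(0.6111, -0.3242) = 0.1453


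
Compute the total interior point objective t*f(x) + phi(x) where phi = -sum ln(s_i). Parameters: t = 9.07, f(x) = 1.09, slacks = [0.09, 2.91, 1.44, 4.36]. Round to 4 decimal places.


Step 1: Compute log-barrier.
ln values: [-2.4079, 1.0682, 0.3646, 1.4725]
phi = -(-2.4079 + 1.0682 + 0.3646 + 1.4725) = -0.4973
Step 2: Compute augmented objective.
t*f(x) = 9.07*1.09 = 9.8863
Total = 9.8863 - 0.4973 = 9.389


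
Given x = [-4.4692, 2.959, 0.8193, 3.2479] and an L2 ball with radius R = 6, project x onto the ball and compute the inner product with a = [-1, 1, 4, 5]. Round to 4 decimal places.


Step 1: Compute ||x|| (intermediates to 6 decimals).
||x|| = sqrt((-4.4692)^2 + 2.959^2 + 0.8193^2 + 3.2479^2) = 6.320565
Step 2: Project.
Since ||x|| > R, scale = R/||x|| = 6/6.320565 = 0.949282, proj(x) = scale * x
proj(x) = [-4.242531, 2.808925, 0.777747, 3.083173]
Step 3: Dot product.
a^T * proj(x) = -1*(-4.242531) + 1*2.808925 + 4*0.777747 + 5*3.083173 = 25.5783


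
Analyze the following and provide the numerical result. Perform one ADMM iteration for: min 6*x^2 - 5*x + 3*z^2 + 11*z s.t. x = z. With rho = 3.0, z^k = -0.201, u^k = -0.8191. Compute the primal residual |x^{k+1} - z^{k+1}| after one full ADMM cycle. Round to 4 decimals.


ADMM iteration with rho = 3.0, z^k = -0.201, u^k = -0.8191
Step 1: x-update.
Minimize 6*x^2 - 5*x + (3.0/2)*(x + 0.201 - 0.8191)^2
FOC: (2*6 + 3.0)*x = 5 + 3.0*(-0.201 + 0.8191)
x^{k+1} = 0.457
Step 2: z-update.
Minimize 3*z^2 + 11*z + (3.0/2)*(0.457 - z - 0.8191)^2
FOC: (2*3 + 3.0)*z = -11 + 3.0*(0.457 - 0.8191)
z^{k+1} = -1.3429
Step 3: u-update.
u^{k+1} = -0.8191 + 0.457 + 1.3429 = 0.9808
Step 4: Primal residual = |0.457 + 1.3429| = 1.7999


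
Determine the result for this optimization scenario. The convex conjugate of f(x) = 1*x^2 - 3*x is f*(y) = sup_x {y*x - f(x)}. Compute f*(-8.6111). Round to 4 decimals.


f*(y) = sup_x {y*x - a*x^2 - b*x} = sup_x {(y-b)*x - a*x^2}
FOC: (y - b) - 2a*x = 0 => x* = (y - b)/(2a)
x* = (-8.6111 + 3)/(2*1) = -2.8056
f*(-8.6111) = (y-b)^2/(4a) = (-8.6111 + 3)^2/(4*1)
= 31.4844/4 = 7.8711


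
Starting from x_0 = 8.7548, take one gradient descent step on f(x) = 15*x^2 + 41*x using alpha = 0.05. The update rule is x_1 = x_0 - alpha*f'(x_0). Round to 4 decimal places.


We compute the gradient at x_0 and apply the update.
f'(x) = 30*x + 41
f'(8.7548) = 30*8.7548 + 41 = 303.644
x_1 = 8.7548 - 0.05*303.644 = -6.4274


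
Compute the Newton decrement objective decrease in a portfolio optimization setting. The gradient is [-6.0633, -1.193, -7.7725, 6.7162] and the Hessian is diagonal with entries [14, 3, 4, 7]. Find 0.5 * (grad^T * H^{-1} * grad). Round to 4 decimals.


Step 1: H is diagonal, so H^(-1) * g = [-0.4331, -0.3977, -1.9431, 0.9595].
Step 2: g^T H^(-1) g = sum_i g_i^2 / H_ii
  = (-6.0633)^2/14 + (-1.193)^2/3 + (-7.7725)^2/4 + (6.7162)^2/7
  = 2.626 + 0.4744 + 15.1029 + 6.4439 = 24.6472
Step 3: Objective decrease = 0.5 * g^T H^(-1) g = 12.3236


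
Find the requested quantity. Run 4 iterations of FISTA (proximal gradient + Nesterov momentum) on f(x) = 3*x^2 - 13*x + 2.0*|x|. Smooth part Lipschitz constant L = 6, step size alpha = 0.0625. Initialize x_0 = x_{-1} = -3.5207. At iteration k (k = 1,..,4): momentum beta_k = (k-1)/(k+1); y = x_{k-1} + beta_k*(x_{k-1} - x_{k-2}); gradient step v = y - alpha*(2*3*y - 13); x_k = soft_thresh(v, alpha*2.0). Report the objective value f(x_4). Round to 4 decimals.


FISTA on f(x) = 3*x^2 - 13*x + 2.0*|x|
L = 6, alpha = 0.0625
Iteration 1: beta = 0.0, y = -3.5207 + 0.0*(-3.5207 + 3.5207) = -3.5207
  grad(y) = -34.1242, v = y - alpha*grad = -1.3879
  prox(v) = soft_thresh(-1.3879, 0.125) = -1.2629
Iteration 2: beta = 0.3333, y = -1.2629 + 0.3333*(-1.2629 + 3.5207) = -0.5104
  grad(y) = -16.0621, v = y - alpha*grad = 0.4935
  prox(v) = soft_thresh(0.4935, 0.125) = 0.3685
Iteration 3: beta = 0.5, y = 0.3685 + 0.5*(0.3685 + 1.2629) = 1.1843
  grad(y) = -5.8944, v = y - alpha*grad = 1.5527
  prox(v) = soft_thresh(1.5527, 0.125) = 1.4277
Iteration 4: beta = 0.6, y = 1.4277 + 0.6*(1.4277 - 0.3685) = 2.0631
  grad(y) = -0.6211, v = y - alpha*grad = 2.102
  prox(v) = soft_thresh(2.102, 0.125) = 1.977
f(x_4) = 3*1.977^2 - 13*1.977 + 2.0*|1.977| = -10.0214


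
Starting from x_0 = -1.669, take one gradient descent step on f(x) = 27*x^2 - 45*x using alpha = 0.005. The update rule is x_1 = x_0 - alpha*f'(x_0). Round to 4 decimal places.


We compute the gradient at x_0 and apply the update.
f'(x) = 54*x - 45
f'(-1.669) = 54*-1.669 - 45 = -135.126
x_1 = -1.669 - 0.005*-135.126 = -0.9934


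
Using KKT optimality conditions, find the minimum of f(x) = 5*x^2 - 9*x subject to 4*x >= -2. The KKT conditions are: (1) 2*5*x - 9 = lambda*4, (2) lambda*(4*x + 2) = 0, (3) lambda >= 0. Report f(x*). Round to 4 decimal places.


Step 1: Try lambda = 0 (constraint inactive).
Stationarity: 2*5*x - 9 = 0
x* = 9/(2*5) = 0.9
Check constraint: 4*0.9 = 3.6 >= -2 -- satisfied.
Step 2: Compute optimal value.
f(x*) = 5*0.9^2 - 9*0.9 = -4.05


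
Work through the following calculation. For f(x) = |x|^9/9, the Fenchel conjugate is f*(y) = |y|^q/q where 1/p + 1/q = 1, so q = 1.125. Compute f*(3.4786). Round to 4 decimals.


The conjugate exponent q satisfies 1/p + 1/q = 1.
p = 9, so q = 9/(9 - 1) = 1.125
|y|^q = 3.4786^1.125 = 4.0652
f*(3.4786) = 4.0652 / 1.125 = 3.6135


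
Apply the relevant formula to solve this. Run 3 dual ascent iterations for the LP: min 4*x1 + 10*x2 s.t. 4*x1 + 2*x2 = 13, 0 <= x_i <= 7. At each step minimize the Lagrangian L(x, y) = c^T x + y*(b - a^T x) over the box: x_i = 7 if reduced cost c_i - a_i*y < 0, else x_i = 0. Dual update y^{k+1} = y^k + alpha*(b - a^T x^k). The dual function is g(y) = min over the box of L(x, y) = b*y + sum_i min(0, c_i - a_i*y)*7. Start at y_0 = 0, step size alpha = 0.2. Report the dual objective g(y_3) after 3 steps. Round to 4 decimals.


Dual ascent for LP: min 4*x1 + 10*x2, 4*x1 + 2*x2 = 13, 0 <= x_i <= 7
Step 1: y^k = 0.0, reduced costs: (4.0, 10.0)
  x^k = (0.0, 0.0), subgradient = b - a^T x = 13.0
  y^{k+1} = 0.0 + 0.2*13.0 = 2.6
Step 2: y^k = 2.6, reduced costs: (-6.4, 4.8)
  x^k = (7.0, 0.0), subgradient = b - a^T x = -15.0
  y^{k+1} = 2.6 + 0.2*-15.0 = -0.4
Step 3: y^k = -0.4, reduced costs: (5.6, 10.8)
  x^k = (0.0, 0.0), subgradient = b - a^T x = 13.0
  y^{k+1} = -0.4 + 0.2*13.0 = 2.2
Dual objective at y_3 = 2.2: reduced costs (-4.8, 5.6), box minimizer x = (7.0, 0.0)
g(y_3) = b*y + (c1 - a1*y)*x1 + (c2 - a2*y)*x2 = 13*2.2 + (-4.8)*7.0 + 5.6*0.0 = 28.6 - 33.6 + 0.0 = -5.0


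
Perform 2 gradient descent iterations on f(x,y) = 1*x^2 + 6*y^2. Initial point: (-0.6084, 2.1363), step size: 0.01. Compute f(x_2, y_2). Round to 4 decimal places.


Gradient descent on f(x,y) = 1*x^2 + 6*y^2.
Starting point: (-0.6084, 2.1363), alpha = 0.01
Step 1: grad_x = 2*1*-0.6084 = -1.2168, grad_y = 2*6*2.1363 = 25.6356
  x_1 = -0.6084 - 0.01*-1.2168 = -0.5962
  y_1 = 2.1363 - 0.01*25.6356 = 1.8799
Step 2: grad_x = 2*1*-0.5962 = -1.1925, grad_y = 2*6*1.8799 = 22.5593
  x_2 = -0.5962 - 0.01*-1.1925 = -0.5843
  y_2 = 1.8799 - 0.01*22.5593 = 1.6544
f(-0.5843, 1.6544) = 1*(-0.5843)^2 + 6*1.6544^2 = 16.7627


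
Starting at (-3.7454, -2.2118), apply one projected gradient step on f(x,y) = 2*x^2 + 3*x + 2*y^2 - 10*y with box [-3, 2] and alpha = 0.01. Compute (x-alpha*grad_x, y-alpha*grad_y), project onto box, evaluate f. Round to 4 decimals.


Step 1: Compute gradient at (-3.7454, -2.2118).
grad_x = 2*2*-3.7454 + 3 = -11.9816
grad_y = 2*2*-2.2118 - 10 = -18.8472
Step 2: Gradient step.
x_raw = -3.7454 - 0.01*-11.9816 = -3.6256
y_raw = -2.2118 - 0.01*-18.8472 = -2.0233
Step 3: Project onto [-3, 2].
x_proj = clip(-3.6256) = -3.0
y_proj = clip(-2.0233) = -2.0233
Step 4: Evaluate f.
f(-3.0, -2.0233) = 37.421


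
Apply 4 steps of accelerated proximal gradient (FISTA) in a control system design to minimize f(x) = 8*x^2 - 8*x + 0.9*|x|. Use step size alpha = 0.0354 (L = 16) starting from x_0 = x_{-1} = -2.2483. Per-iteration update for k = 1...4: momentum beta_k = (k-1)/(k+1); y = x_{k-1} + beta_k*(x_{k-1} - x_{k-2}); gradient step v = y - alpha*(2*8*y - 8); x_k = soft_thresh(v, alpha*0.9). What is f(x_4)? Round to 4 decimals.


FISTA on f(x) = 8*x^2 - 8*x + 0.9*|x|
L = 16, alpha = 0.0354
Iteration 1: beta = 0.0, y = -2.2483 + 0.0*(-2.2483 + 2.2483) = -2.2483
  grad(y) = -43.9728, v = y - alpha*grad = -0.6917
  prox(v) = soft_thresh(-0.6917, 0.0319) = -0.6598
Iteration 2: beta = 0.3333, y = -0.6598 + 0.3333*(-0.6598 + 2.2483) = -0.1303
  grad(y) = -10.0849, v = y - alpha*grad = 0.2267
  prox(v) = soft_thresh(0.2267, 0.0319) = 0.1948
Iteration 3: beta = 0.5, y = 0.1948 + 0.5*(0.1948 + 0.6598) = 0.6222
  grad(y) = 1.9546, v = y - alpha*grad = 0.553
  prox(v) = soft_thresh(0.553, 0.0319) = 0.5211
Iteration 4: beta = 0.6, y = 0.5211 + 0.6*(0.5211 - 0.1948) = 0.7169
  grad(y) = 3.4699, v = y - alpha*grad = 0.594
  prox(v) = soft_thresh(0.594, 0.0319) = 0.5622
f(x_4) = 8*0.5622^2 - 8*0.5622 + 0.9*|0.5622| = -1.4631


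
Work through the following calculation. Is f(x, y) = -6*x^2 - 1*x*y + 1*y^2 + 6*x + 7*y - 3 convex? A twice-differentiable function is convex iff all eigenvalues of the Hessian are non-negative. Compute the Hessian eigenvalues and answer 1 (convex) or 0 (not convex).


The Hessian of f(x,y) = -6*x^2 - 1*x*y + 1*y^2 + 6*x + 7*y - 3 is:
H = [[-12, -1], [-1, 2]]
Trace = -12 + 2 = -10
Determinant = -12*2 - (-1)^2 = -25
Discriminant = (-10)^2 - 4*-25 = 200.0
Eigenvalues: lambda_1 = -12.0711, lambda_2 = 2.0711
The function is not convex.

0


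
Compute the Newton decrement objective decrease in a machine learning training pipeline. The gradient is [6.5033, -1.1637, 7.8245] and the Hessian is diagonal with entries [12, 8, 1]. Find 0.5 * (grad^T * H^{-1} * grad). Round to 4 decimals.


Step 1: H is diagonal, so H^(-1) * g = [0.5419, -0.1455, 7.8245].
Step 2: g^T H^(-1) g = sum_i g_i^2 / H_ii
  = (6.5033)^2/12 + (-1.1637)^2/8 + (7.8245)^2/1
  = 3.5244 + 0.1693 + 61.2228 = 64.9165
Step 3: Objective decrease = 0.5 * g^T H^(-1) g = 32.4582


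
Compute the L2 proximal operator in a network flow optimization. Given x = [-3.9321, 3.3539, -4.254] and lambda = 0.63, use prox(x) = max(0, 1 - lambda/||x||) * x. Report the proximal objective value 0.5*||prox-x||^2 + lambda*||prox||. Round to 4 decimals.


Step 1: Compute ||x||.
||x|| = 6.6938
Step 2: Compute scaling factor.
scale = max(0, 1 - 0.63/6.6938) = 0.9059
Step 3: prox(x) = [-3.562, 3.0382, -3.8536]
||prox(x)|| = 6.0638
Step 4: Proximal objective.
0.5*||prox-x||^2 = 0.1985
lambda*||prox|| = 3.8202
Total = 4.0186


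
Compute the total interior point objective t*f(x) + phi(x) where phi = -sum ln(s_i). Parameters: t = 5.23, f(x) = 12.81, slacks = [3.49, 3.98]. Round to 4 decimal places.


Step 1: Compute log-barrier.
ln values: [1.2499, 1.3813]
phi = -(1.2499 + 1.3813) = -2.6312
Step 2: Compute augmented objective.
t*f(x) = 5.23*12.81 = 66.9963
Total = 66.9963 - 2.6312 = 64.3651


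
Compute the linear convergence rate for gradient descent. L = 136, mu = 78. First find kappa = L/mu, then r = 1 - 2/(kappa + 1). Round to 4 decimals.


Step 1: Compute the condition number.
kappa = L/mu = 136/78 = 1.7436
Step 2: Compute the convergence rate.
r = 1 - 2/(kappa + 1) = 1 - 2*mu/(L + mu) = (L - mu)/(L + mu) = 58/214 = 0.271


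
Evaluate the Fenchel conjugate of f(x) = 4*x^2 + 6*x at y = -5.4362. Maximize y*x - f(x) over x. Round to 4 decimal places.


f*(y) = sup_x {y*x - a*x^2 - b*x} = sup_x {(y-b)*x - a*x^2}
FOC: (y - b) - 2a*x = 0 => x* = (y - b)/(2a)
x* = (-5.4362 - 6)/(2*4) = -1.4295
f*(-5.4362) = (y-b)^2/(4a) = (-5.4362 - 6)^2/(4*4)
= 130.7867/16 = 8.1742


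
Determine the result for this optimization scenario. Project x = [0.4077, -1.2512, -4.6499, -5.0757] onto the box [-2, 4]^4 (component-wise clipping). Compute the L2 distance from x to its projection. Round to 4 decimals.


Project each component onto [-2, 4].
clip(0.4077) = 0.4077, clip(-1.2512) = -1.2512, clip(-4.6499) = -2.0, clip(-5.0757) = -2.0
Projection = [0.4077, -1.2512, -2.0, -2.0]
Squared diffs: [0.0, 0.0, 7.022, 9.4599]
Distance = sqrt(16.4819) = 4.0598


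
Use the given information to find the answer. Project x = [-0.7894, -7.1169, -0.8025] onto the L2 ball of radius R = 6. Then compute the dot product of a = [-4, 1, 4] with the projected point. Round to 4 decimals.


Step 1: Compute ||x|| (intermediates to 6 decimals).
||x|| = sqrt((-0.7894)^2 + (-7.1169)^2 + (-0.8025)^2) = 7.205375
Step 2: Project.
Since ||x|| > R, scale = R/||x|| = 6/7.205375 = 0.832712, proj(x) = scale * x
proj(x) = [-0.657343, -5.926328, -0.668251]
Step 3: Dot product.
a^T * proj(x) = -4*(-0.657343) + 1*(-5.926328) + 4*(-0.668251) = -5.97


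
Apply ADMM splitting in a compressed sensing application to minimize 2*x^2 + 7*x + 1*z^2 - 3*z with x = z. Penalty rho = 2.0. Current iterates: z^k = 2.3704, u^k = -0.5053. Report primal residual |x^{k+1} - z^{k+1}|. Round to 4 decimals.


ADMM iteration with rho = 2.0, z^k = 2.3704, u^k = -0.5053
Step 1: x-update.
Minimize 2*x^2 + 7*x + (2.0/2)*(x - 2.3704 - 0.5053)^2
FOC: (2*2 + 2.0)*x = -7 + 2.0*(2.3704 + 0.5053)
x^{k+1} = -0.2081
Step 2: z-update.
Minimize 1*z^2 - 3*z + (2.0/2)*(-0.2081 - z - 0.5053)^2
FOC: (2*1 + 2.0)*z = 3 + 2.0*(-0.2081 - 0.5053)
z^{k+1} = 0.3933
Step 3: u-update.
u^{k+1} = -0.5053 - 0.2081 - 0.3933 = -1.1067
Step 4: Primal residual = |-0.2081 - 0.3933| = 0.6014


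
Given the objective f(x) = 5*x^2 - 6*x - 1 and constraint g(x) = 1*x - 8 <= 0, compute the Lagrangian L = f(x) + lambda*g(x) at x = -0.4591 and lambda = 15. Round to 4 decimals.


Step 1: Evaluate f(x).
f(-0.4591) = 5*(-0.4591)^2 - 6*(-0.4591) - 1 = 2.8085
Step 2: Evaluate g(x).
g(-0.4591) = 1*-0.4591 - 8 = -8.4591
Step 3: Compute Lagrangian.
L = 2.8085 + 15*-8.4591 = -124.078


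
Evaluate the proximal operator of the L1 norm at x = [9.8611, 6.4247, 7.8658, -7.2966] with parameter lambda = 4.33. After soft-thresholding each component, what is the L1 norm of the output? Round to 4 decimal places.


Soft-thresholding with lambda = 4.33:
prox(9.8611) = sign(9.8611)*max(|9.8611| - 4.33, 0) = 5.5311
prox(6.4247) = sign(6.4247)*max(|6.4247| - 4.33, 0) = 2.0947
prox(7.8658) = sign(7.8658)*max(|7.8658| - 4.33, 0) = 3.5358
prox(-7.2966) = sign(-7.2966)*max(|-7.2966| - 4.33, 0) = -2.9666
prox(x) = [5.5311, 2.0947, 3.5358, -2.9666]
||prox(x)||_1 = 5.5311 + 2.0947 + 3.5358 + 2.9666 = 14.1282


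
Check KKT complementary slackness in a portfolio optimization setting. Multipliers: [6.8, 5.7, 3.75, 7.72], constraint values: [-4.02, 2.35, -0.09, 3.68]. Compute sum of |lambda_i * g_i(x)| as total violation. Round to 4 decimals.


KKT complementary slackness check:
lambda_1 * g_1 = 6.8 * -4.02 = -27.336
lambda_2 * g_2 = 5.7 * 2.35 = 13.395
lambda_3 * g_3 = 3.75 * -0.09 = -0.3375
lambda_4 * g_4 = 7.72 * 3.68 = 28.4096
Total violation = 27.336 + 13.395 + 0.3375 + 28.4096 = 69.4781


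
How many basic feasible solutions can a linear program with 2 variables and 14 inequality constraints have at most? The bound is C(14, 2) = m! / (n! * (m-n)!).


Each vertex corresponds to some choice of n active constraints out of m, so the number of vertices is at most C(m, n) = m! / (n!(m-n)!).
m = 14, n = 2
Numerator: 14 * 13
Denominator: 2! = 2
C(14, 2) = 91


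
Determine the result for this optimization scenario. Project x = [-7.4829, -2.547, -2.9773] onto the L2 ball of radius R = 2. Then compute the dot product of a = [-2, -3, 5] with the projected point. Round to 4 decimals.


Step 1: Compute ||x|| (intermediates to 6 decimals).
||x|| = sqrt((-7.4829)^2 + (-2.547)^2 + (-2.9773)^2) = 8.446616
Step 2: Project.
Since ||x|| > R, scale = R/||x|| = 2/8.446616 = 0.236781, proj(x) = scale * x
proj(x) = [-1.771809, -0.603081, -0.704968]
Step 3: Dot product.
a^T * proj(x) = -2*(-1.771809) - 3*(-0.603081) + 5*(-0.704968) = 1.828


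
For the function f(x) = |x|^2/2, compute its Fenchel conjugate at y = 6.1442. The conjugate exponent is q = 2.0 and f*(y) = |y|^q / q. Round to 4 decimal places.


The conjugate exponent q satisfies 1/p + 1/q = 1.
p = 2, so q = 2/(2 - 1) = 2.0
|y|^q = 6.1442^2.0 = 37.7512
f*(6.1442) = 37.7512 / 2.0 = 18.8756


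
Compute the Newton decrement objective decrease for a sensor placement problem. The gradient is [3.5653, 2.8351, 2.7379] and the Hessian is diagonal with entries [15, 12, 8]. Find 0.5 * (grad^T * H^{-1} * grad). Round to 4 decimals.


Step 1: H is diagonal, so H^(-1) * g = [0.2377, 0.2363, 0.3422].
Step 2: g^T H^(-1) g = sum_i g_i^2 / H_ii
  = (3.5653)^2/15 + (2.8351)^2/12 + (2.7379)^2/8
  = 0.8474 + 0.6698 + 0.937 = 2.4543
Step 3: Objective decrease = 0.5 * g^T H^(-1) g = 1.2271


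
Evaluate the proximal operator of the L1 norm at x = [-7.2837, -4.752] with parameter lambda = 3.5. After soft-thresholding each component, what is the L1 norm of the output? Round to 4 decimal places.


Soft-thresholding with lambda = 3.5:
prox(-7.2837) = sign(-7.2837)*max(|-7.2837| - 3.5, 0) = -3.7837
prox(-4.752) = sign(-4.752)*max(|-4.752| - 3.5, 0) = -1.252
prox(x) = [-3.7837, -1.252]
||prox(x)||_1 = 3.7837 + 1.252 = 5.0357


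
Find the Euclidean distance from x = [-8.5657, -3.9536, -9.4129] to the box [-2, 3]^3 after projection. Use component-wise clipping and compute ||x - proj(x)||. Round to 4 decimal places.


Project each component onto [-2, 3].
clip(-8.5657) = -2.0, clip(-3.9536) = -2.0, clip(-9.4129) = -2.0
Projection = [-2.0, -2.0, -2.0]
Squared diffs: [43.1084, 3.8166, 54.9511]
Distance = sqrt(101.8761) = 10.0934


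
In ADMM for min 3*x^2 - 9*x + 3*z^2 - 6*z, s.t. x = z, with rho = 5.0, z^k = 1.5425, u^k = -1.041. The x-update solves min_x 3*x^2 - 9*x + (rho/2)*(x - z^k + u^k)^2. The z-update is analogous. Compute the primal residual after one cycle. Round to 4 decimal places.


ADMM iteration with rho = 5.0, z^k = 1.5425, u^k = -1.041
Step 1: x-update.
Minimize 3*x^2 - 9*x + (5.0/2)*(x - 1.5425 - 1.041)^2
FOC: (2*3 + 5.0)*x = 9 + 5.0*(1.5425 + 1.041)
x^{k+1} = 1.9925
Step 2: z-update.
Minimize 3*z^2 - 6*z + (5.0/2)*(1.9925 - z - 1.041)^2
FOC: (2*3 + 5.0)*z = 6 + 5.0*(1.9925 - 1.041)
z^{k+1} = 0.978
Step 3: u-update.
u^{k+1} = -1.041 + 1.9925 - 0.978 = -0.0265
Step 4: Primal residual = |1.9925 - 0.978| = 1.0145


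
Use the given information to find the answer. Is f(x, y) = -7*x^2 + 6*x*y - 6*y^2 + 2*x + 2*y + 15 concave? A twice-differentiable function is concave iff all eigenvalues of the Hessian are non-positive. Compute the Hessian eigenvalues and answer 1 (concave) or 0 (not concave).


The Hessian of f(x,y) = -7*x^2 + 6*x*y - 6*y^2 + 2*x + 2*y + 15 is:
H = [[-14, 6], [6, -12]]
Trace = -14 - 12 = -26
Determinant = -14*-12 - (6)^2 = 132
Discriminant = (-26)^2 - 4*132 = 148.0
Eigenvalues: lambda_1 = -19.0828, lambda_2 = -6.9172
The function is concave.

1


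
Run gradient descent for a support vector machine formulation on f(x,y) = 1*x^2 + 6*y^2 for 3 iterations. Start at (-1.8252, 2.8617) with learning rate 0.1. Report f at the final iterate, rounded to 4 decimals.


Gradient descent on f(x,y) = 1*x^2 + 6*y^2.
Starting point: (-1.8252, 2.8617), alpha = 0.1
Step 1: grad_x = 2*1*-1.8252 = -3.6504, grad_y = 2*6*2.8617 = 34.3404
  x_1 = -1.8252 - 0.1*-3.6504 = -1.4602
  y_1 = 2.8617 - 0.1*34.3404 = -0.5723
Step 2: grad_x = 2*1*-1.4602 = -2.9203, grad_y = 2*6*-0.5723 = -6.8681
  x_2 = -1.4602 - 0.1*-2.9203 = -1.1681
  y_2 = -0.5723 - 0.1*-6.8681 = 0.1145
Step 3: grad_x = 2*1*-1.1681 = -2.3363, grad_y = 2*6*0.1145 = 1.3736
  x_3 = -1.1681 - 0.1*-2.3363 = -0.9345
  y_3 = 0.1145 - 0.1*1.3736 = -0.0229
f(-0.9345, -0.0229) = 1*(-0.9345)^2 + 6*(-0.0229)^2 = 0.8764


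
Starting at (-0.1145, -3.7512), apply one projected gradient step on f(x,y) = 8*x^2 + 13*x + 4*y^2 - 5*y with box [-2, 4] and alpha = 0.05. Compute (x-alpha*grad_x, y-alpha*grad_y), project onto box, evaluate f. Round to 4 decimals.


Step 1: Compute gradient at (-0.1145, -3.7512).
grad_x = 2*8*-0.1145 + 13 = 11.168
grad_y = 2*4*-3.7512 - 5 = -35.0096
Step 2: Gradient step.
x_raw = -0.1145 - 0.05*11.168 = -0.6729
y_raw = -3.7512 - 0.05*-35.0096 = -2.0007
Step 3: Project onto [-2, 4].
x_proj = clip(-0.6729) = -0.6729
y_proj = clip(-2.0007) = -2.0
Step 4: Evaluate f.
f(-0.6729, -2.0) = 20.8747


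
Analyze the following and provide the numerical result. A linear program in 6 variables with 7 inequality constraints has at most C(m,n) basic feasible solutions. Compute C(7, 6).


Each vertex corresponds to some choice of n active constraints out of m, so the number of vertices is at most C(m, n) = m! / (n!(m-n)!).
m = 7, n = 6
Numerator: 7 * 6 * 5 * 4 * 3 * 2
Denominator: 6! = 720
C(7, 6) = 7


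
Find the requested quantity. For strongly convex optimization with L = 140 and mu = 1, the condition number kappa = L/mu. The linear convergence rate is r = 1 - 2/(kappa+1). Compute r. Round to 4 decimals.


Step 1: Compute the condition number.
kappa = L/mu = 140/1 = 140.0
Step 2: Compute the convergence rate.
r = 1 - 2/(kappa + 1) = 1 - 2*mu/(L + mu) = (L - mu)/(L + mu) = 139/141 = 0.9858


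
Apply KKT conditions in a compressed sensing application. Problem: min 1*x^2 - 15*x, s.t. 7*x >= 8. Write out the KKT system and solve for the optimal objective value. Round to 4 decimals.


Step 1: Try lambda = 0 (constraint inactive).
Stationarity: 2*1*x - 15 = 0
x* = 15/(2*1) = 7.5
Check constraint: 7*7.5 = 52.5 >= 8 -- satisfied.
Step 2: Compute optimal value.
f(x*) = 1*7.5^2 - 15*7.5 = -56.25


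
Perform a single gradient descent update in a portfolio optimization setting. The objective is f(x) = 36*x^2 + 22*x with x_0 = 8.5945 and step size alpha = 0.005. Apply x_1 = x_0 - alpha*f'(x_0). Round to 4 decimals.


We compute the gradient at x_0 and apply the update.
f'(x) = 72*x + 22
f'(8.5945) = 72*8.5945 + 22 = 640.804
x_1 = 8.5945 - 0.005*640.804 = 5.3905


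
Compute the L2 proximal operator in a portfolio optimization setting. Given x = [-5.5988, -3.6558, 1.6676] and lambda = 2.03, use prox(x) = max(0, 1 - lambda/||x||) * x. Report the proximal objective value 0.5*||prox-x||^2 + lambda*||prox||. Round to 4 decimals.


Step 1: Compute ||x||.
||x|| = 6.8915
Step 2: Compute scaling factor.
scale = max(0, 1 - 2.03/6.8915) = 0.7054
Step 3: prox(x) = [-3.9496, -2.5789, 1.1764]
||prox(x)|| = 4.8615
Step 4: Proximal objective.
0.5*||prox-x||^2 = 2.0605
lambda*||prox|| = 9.8688
Total = 11.9292


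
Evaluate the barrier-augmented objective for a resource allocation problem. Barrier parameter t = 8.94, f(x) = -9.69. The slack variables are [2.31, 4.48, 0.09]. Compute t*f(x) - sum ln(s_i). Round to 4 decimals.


Step 1: Compute log-barrier.
ln values: [0.8372, 1.4996, -2.4079]
phi = -(0.8372 + 1.4996 - 2.4079) = 0.0711
Step 2: Compute augmented objective.
t*f(x) = 8.94*-9.69 = -86.6286
Total = -86.6286 + 0.0711 = -86.5575


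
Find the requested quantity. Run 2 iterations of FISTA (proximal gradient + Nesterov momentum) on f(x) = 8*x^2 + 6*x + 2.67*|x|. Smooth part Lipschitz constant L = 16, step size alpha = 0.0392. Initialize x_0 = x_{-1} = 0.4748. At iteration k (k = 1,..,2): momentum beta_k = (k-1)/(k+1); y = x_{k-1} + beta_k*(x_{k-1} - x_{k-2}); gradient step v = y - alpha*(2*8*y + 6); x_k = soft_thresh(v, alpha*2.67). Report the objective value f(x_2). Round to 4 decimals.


FISTA on f(x) = 8*x^2 + 6*x + 2.67*|x|
L = 16, alpha = 0.0392
Iteration 1: beta = 0.0, y = 0.4748 + 0.0*(0.4748 - 0.4748) = 0.4748
  grad(y) = 13.5968, v = y - alpha*grad = -0.0582
  prox(v) = soft_thresh(-0.0582, 0.1047) = 0.0
Iteration 2: beta = 0.3333, y = 0.0 + 0.3333*(0.0 - 0.4748) = -0.1583
  grad(y) = 3.4677, v = y - alpha*grad = -0.2942
  prox(v) = soft_thresh(-0.2942, 0.1047) = -0.1895
f(x_2) = 8*(-0.1895)^2 + 6*(-0.1895) + 2.67*|-0.1895| = -0.3438


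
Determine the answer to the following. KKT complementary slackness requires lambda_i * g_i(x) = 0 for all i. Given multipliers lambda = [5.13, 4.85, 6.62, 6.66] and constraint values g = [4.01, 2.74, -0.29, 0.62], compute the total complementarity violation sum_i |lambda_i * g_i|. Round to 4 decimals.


KKT complementary slackness check:
lambda_1 * g_1 = 5.13 * 4.01 = 20.5713
lambda_2 * g_2 = 4.85 * 2.74 = 13.289
lambda_3 * g_3 = 6.62 * -0.29 = -1.9198
lambda_4 * g_4 = 6.66 * 0.62 = 4.1292
Total violation = 20.5713 + 13.289 + 1.9198 + 4.1292 = 39.9093


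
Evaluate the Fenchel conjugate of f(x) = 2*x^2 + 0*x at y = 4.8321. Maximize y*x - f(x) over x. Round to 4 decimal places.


f*(y) = sup_x {y*x - a*x^2 - b*x} = sup_x {(y-b)*x - a*x^2}
FOC: (y - b) - 2a*x = 0 => x* = (y - b)/(2a)
x* = (4.8321 - 0)/(2*2) = 1.208
f*(4.8321) = (y-b)^2/(4a) = (4.8321 - 0)^2/(4*2)
= 23.3492/8 = 2.9186


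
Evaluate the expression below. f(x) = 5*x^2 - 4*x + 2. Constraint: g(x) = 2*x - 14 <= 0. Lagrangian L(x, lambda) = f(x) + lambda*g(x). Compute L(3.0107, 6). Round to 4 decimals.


Step 1: Evaluate f(x).
f(3.0107) = 5*3.0107^2 - 4*3.0107 + 2 = 35.2788
Step 2: Evaluate g(x).
g(3.0107) = 2*3.0107 - 14 = -7.9786
Step 3: Compute Lagrangian.
L = 35.2788 + 6*-7.9786 = -12.5928


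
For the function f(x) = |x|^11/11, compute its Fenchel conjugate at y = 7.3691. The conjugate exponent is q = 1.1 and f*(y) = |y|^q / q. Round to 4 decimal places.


The conjugate exponent q satisfies 1/p + 1/q = 1.
p = 11, so q = 11/(11 - 1) = 1.1
|y|^q = 7.3691^1.1 = 8.9982
f*(7.3691) = 8.9982 / 1.1 = 8.1802


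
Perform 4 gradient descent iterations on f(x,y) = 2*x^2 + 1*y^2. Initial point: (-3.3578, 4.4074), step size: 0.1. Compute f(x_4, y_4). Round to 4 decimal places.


Gradient descent on f(x,y) = 2*x^2 + 1*y^2.
Starting point: (-3.3578, 4.4074), alpha = 0.1
Step 1: grad_x = 2*2*-3.3578 = -13.4312, grad_y = 2*1*4.4074 = 8.8148
  x_1 = -3.3578 - 0.1*-13.4312 = -2.0147
  y_1 = 4.4074 - 0.1*8.8148 = 3.5259
Step 2: grad_x = 2*2*-2.0147 = -8.0587, grad_y = 2*1*3.5259 = 7.0518
  x_2 = -2.0147 - 0.1*-8.0587 = -1.2088
  y_2 = 3.5259 - 0.1*7.0518 = 2.8207
Step 3: grad_x = 2*2*-1.2088 = -4.8352, grad_y = 2*1*2.8207 = 5.6415
  x_3 = -1.2088 - 0.1*-4.8352 = -0.7253
  y_3 = 2.8207 - 0.1*5.6415 = 2.2566
Step 4: grad_x = 2*2*-0.7253 = -2.9011, grad_y = 2*1*2.2566 = 4.5132
  x_4 = -0.7253 - 0.1*-2.9011 = -0.4352
  y_4 = 2.2566 - 0.1*4.5132 = 1.8053
f(-0.4352, 1.8053) = 2*(-0.4352)^2 + 1*1.8053^2 = 3.6378


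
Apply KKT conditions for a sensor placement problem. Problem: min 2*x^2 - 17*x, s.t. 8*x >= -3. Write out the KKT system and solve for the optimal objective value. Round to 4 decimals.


Step 1: Try lambda = 0 (constraint inactive).
Stationarity: 2*2*x - 17 = 0
x* = 17/(2*2) = 4.25
Check constraint: 8*4.25 = 34.0 >= -3 -- satisfied.
Step 2: Compute optimal value.
f(x*) = 2*4.25^2 - 17*4.25 = -36.125


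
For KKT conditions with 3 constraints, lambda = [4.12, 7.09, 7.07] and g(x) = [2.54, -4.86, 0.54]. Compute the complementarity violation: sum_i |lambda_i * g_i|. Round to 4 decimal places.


KKT complementary slackness check:
lambda_1 * g_1 = 4.12 * 2.54 = 10.4648
lambda_2 * g_2 = 7.09 * -4.86 = -34.4574
lambda_3 * g_3 = 7.07 * 0.54 = 3.8178
Total violation = 10.4648 + 34.4574 + 3.8178 = 48.74


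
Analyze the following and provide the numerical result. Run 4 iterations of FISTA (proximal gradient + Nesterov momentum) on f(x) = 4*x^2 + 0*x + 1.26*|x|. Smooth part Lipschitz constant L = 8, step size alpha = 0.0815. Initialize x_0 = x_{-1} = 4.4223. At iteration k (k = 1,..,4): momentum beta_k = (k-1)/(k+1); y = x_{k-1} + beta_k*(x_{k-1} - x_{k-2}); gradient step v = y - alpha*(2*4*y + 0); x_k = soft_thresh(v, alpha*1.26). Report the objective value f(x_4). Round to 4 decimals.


FISTA on f(x) = 4*x^2 + 0*x + 1.26*|x|
L = 8, alpha = 0.0815
Iteration 1: beta = 0.0, y = 4.4223 + 0.0*(4.4223 - 4.4223) = 4.4223
  grad(y) = 35.3784, v = y - alpha*grad = 1.539
  prox(v) = soft_thresh(1.539, 0.1027) = 1.4363
Iteration 2: beta = 0.3333, y = 1.4363 + 0.3333*(1.4363 - 4.4223) = 0.4409
  grad(y) = 3.5274, v = y - alpha*grad = 0.1534
  prox(v) = soft_thresh(0.1534, 0.1027) = 0.0508
Iteration 3: beta = 0.5, y = 0.0508 + 0.5*(0.0508 - 1.4363) = -0.642
  grad(y) = -5.136, v = y - alpha*grad = -0.2234
  prox(v) = soft_thresh(-0.2234, 0.1027) = -0.1207
Iteration 4: beta = 0.6, y = -0.1207 + 0.6*(-0.1207 - 0.0508) = -0.2236
  grad(y) = -1.7889, v = y - alpha*grad = -0.0778
  prox(v) = soft_thresh(-0.0778, 0.1027) = 0.0
f(x_4) = 4*0.0^2 + 0*0.0 + 1.26*|0.0| = 0.0
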